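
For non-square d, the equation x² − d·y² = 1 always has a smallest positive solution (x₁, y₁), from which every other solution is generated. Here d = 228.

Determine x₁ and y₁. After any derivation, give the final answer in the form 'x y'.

√228 → a₀=15, period (10,30); ℓ=2 even so k=1
step 0: (15, 1)  from 15·(1,0) + (0,1)
step 1: (151, 10)  from 10·(15,1) + (1,0)
fundamental: x₁=151, y₁=10  (since 22801 − 228·100 = 1)

151 10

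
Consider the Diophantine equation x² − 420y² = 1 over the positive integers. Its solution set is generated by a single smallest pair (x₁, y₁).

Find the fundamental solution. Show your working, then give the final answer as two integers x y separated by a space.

41 2

√420 → a₀=20, period (2,40); ℓ=2 even so k=1
i=0: a=20 ⇒ p=20, q=1
i=1: a=2 ⇒ p=41, q=2
(x₁, y₁) = (41, 2);  41² − 420·2² = 1 ✓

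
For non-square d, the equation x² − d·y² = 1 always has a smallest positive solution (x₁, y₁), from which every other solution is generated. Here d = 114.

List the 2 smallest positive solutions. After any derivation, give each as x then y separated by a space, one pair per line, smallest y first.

√114 → a₀=10, period (1,2,10,2,1,20); ℓ=6 even so k=5
k=0  a_k=10  p_k/q_k = 10/1
k=1  a_k=1  p_k/q_k = 11/1
…
k=3  a_k=10  p_k/q_k = 331/31
k=4  a_k=2  p_k/q_k = 694/65
k=5  a_k=1  p_k/q_k = 1025/96
fundamental: x₁=1025, y₁=96  (since 1050625 − 114·9216 = 1)
(x_2, y_2) = (1025·1025 + 114·96·96, 1025·96 + 96·1025) = (2101249, 196800)

1025 96
2101249 196800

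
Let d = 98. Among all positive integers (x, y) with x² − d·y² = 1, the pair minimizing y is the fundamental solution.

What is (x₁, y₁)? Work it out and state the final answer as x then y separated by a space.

d=98: √d = [9; 1,8,1,18] (ℓ=4, even), read p_3/q_3
a_0=9:  p_0=9·1+0=9,  q_0=9·0+1=1
…
a_2=8:  p_2=8·10+9=89,  q_2=8·1+1=9
a_3=1:  p_3=1·89+10=99,  q_3=1·9+1=10
fundamental: x₁=99, y₁=10  (since 9801 − 98·100 = 1)

99 10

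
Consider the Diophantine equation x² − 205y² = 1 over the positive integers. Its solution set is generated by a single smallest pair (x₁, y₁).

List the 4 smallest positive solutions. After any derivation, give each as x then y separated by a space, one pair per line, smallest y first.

39689 2772
3150433441 220035816
250075105640009 17466002999676
19850461732342200961 1386416385888245712

[14; 3,6,1,4,1,6,3,28] for √205; ℓ=8 ⇒ convergent index 7
i=0: a=14 ⇒ p=14, q=1
…
i=2: a=6 ⇒ p=272, q=19
…
i=5: a=1 ⇒ p=1847, q=129
i=6: a=6 ⇒ p=12614, q=881
i=7: a=3 ⇒ p=39689, q=2772
(x₁, y₁) = (39689, 2772);  39689² − 205·2772² = 1 ✓
(39689+2772√205)^2 = 3150433441 + 220035816√205
(39689+2772√205)^3 = 250075105640009 + 17466002999676√205
(39689+2772√205)^4 = 19850461732342200961 + 1386416385888245712√205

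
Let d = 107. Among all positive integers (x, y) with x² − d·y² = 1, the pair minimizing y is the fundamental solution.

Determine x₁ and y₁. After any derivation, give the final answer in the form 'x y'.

962 93

√107 → a₀=10, period (2,1,9,1,2,20); ℓ=6 even so k=5
a_0=10:  p_0=10·1+0=10,  q_0=10·0+1=1
…
a_3=9:  p_3=9·31+21=300,  q_3=9·3+2=29
a_4=1:  p_4=1·300+31=331,  q_4=1·29+3=32
a_5=2:  p_5=2·331+300=962,  q_5=2·32+29=93
fundamental: x₁=962, y₁=93  (since 925444 − 107·8649 = 1)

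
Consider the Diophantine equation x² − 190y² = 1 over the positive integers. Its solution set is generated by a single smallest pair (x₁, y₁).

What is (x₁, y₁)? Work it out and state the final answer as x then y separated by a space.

52021 3774

√190 = [13; 1,3,1,1,1,…,3,1,26, …], period ℓ=14 (even) → k=13
a_0=13:  p_0=13·1+0=13,  q_0=13·0+1=1
a_1=1:  p_1=1·13+1=14,  q_1=1·1+0=1
…
a_5=1:  p_5=1·124+69=193,  q_5=1·9+5=14
…
a_9=1:  p_9=1·2936+1213=4149,  q_9=1·213+88=301
a_10=1:  p_10=1·4149+2936=7085,  q_10=1·301+213=514
…
a_12=3:  p_12=3·11234+7085=40787,  q_12=3·815+514=2959
a_13=1:  p_13=1·40787+11234=52021,  q_13=1·2959+815=3774
(x₁, y₁) = (52021, 3774);  52021² − 190·3774² = 1 ✓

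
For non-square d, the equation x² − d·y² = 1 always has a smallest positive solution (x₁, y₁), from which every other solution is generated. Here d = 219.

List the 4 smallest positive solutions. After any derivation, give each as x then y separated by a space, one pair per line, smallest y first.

74 5
10951 740
1620674 109515
239848801 16207480

d=219: √d = [14; 1,3,1,28] (ℓ=4, even), read p_3/q_3
i=0: a=14 ⇒ p=14, q=1
…
i=2: a=3 ⇒ p=59, q=4
i=3: a=1 ⇒ p=74, q=5
→ (74, 5).  Check: 74²=5476, 219·5²=5475, difference 1.
(74+5√219)^2 = 10951 + 740√219
(74+5√219)^3 = 1620674 + 109515√219
(74+5√219)^4 = 239848801 + 16207480√219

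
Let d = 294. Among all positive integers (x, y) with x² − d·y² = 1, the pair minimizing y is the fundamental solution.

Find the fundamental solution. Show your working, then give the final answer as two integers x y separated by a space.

[17; 6,1,4,1,6,34] for √294; ℓ=6 ⇒ convergent index 5
a_0=17:  p_0=17·1+0=17,  q_0=17·0+1=1
a_1=6:  p_1=6·17+1=103,  q_1=6·1+0=6
a_2=1:  p_2=1·103+17=120,  q_2=1·6+1=7
a_3=4:  p_3=4·120+103=583,  q_3=4·7+6=34
a_4=1:  p_4=1·583+120=703,  q_4=1·34+7=41
a_5=6:  p_5=6·703+583=4801,  q_5=6·41+34=280
→ (4801, 280).  Check: 4801²=23049601, 294·280²=23049600, difference 1.

4801 280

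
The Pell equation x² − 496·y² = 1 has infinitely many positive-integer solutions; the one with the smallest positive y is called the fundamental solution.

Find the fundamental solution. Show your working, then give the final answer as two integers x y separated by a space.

4620799 207480

[22; 3,1,2,4,1,…,1,3,44] for √496; ℓ=16 ⇒ convergent index 15
k=0  a_k=22  p_k/q_k = 22/1
k=1  a_k=3  p_k/q_k = 67/3
k=2  a_k=1  p_k/q_k = 89/4
…
k=4  a_k=4  p_k/q_k = 1069/48
…
k=7  a_k=2  p_k/q_k = 6080/273
k=8  a_k=2  p_k/q_k = 14543/653
k=9  a_k=2  p_k/q_k = 35166/1579
…
k=13  a_k=2  p_k/q_k = 863293/38763
k=14  a_k=1  p_k/q_k = 1252502/56239
k=15  a_k=3  p_k/q_k = 4620799/207480
fundamental: x₁=4620799, y₁=207480  (since 21351783398401 − 496·43047950400 = 1)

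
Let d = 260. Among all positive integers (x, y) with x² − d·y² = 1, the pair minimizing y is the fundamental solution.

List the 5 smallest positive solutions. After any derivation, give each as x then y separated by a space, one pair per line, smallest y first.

√260 → a₀=16, period (8,32); ℓ=2 even so k=1
step 0: (16, 1)  from 16·(1,0) + (0,1)
step 1: (129, 8)  from 8·(16,1) + (1,0)
fundamental: x₁=129, y₁=8  (since 16641 − 260·64 = 1)
(x_2, y_2) = (129·129 + 260·8·8, 129·8 + 8·129) = (33281, 2064)
(x_3, y_3) = (129·33281 + 260·8·2064, 129·2064 + 8·33281) = (8586369, 532504)
(x_4, y_4) = (129·8586369 + 260·8·532504, 129·532504 + 8·8586369) = (2215249921, 137383968)
(x_5, y_5) = (129·2215249921 + 260·8·137383968, 129·137383968 + 8·2215249921) = (571525893249, 35444531240)

129 8
33281 2064
8586369 532504
2215249921 137383968
571525893249 35444531240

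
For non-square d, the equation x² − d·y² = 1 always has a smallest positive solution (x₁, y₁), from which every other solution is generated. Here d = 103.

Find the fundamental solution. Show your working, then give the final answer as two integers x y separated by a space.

227528 22419

d=103: √d = [10; 6,1,2,1,1,9,1,1,2,1,6,20] (ℓ=12, even), read p_11/q_11
i=0: a=10 ⇒ p=10, q=1
i=1: a=6 ⇒ p=61, q=6
…
i=3: a=2 ⇒ p=203, q=20
i=4: a=1 ⇒ p=274, q=27
i=5: a=1 ⇒ p=477, q=47
…
i=7: a=1 ⇒ p=5044, q=497
…
i=9: a=2 ⇒ p=24266, q=2391
i=10: a=1 ⇒ p=33877, q=3338
i=11: a=6 ⇒ p=227528, q=22419
(x₁, y₁) = (227528, 22419);  227528² − 103·22419² = 1 ✓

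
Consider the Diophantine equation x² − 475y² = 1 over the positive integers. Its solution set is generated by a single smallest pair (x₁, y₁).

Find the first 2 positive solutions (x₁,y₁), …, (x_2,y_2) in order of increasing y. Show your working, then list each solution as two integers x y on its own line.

√475 = [21; 1,3,1,6,2,6,1,3,1,42, …], period ℓ=10 (even) → k=9
step 0: (21, 1)  from 21·(1,0) + (0,1)
…
step 3: (109, 5)  from 1·(87,4) + (22,1)
…
step 5: (1591, 73)  from 2·(741,34) + (109,5)
…
step 8: (45921, 2107)  from 3·(11878,545) + (10287,472)
step 9: (57799, 2652)  from 1·(45921,2107) + (11878,545)
(x₁, y₁) = (57799, 2652);  57799² − 475·2652² = 1 ✓
k=2:  x_2 = 57799·57799+475·2652·2652 = 6681448801,  y_2 = 57799·2652+2652·57799 = 306565896

57799 2652
6681448801 306565896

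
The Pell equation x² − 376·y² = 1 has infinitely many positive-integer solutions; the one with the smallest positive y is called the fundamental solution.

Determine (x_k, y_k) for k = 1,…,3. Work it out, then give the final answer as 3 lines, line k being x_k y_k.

√376 = [19; 2,1,1,3,1,…,1,2,38, …], period ℓ=16 (even) → k=15
step 0: (19, 1)  from 19·(1,0) + (0,1)
step 1: (39, 2)  from 2·(19,1) + (1,0)
step 2: (58, 3)  from 1·(39,2) + (19,1)
…
step 4: (349, 18)  from 3·(97,5) + (58,3)
step 5: (446, 23)  from 1·(349,18) + (97,5)
…
step 7: (2928, 151)  from 2·(1241,64) + (446,23)
…
step 9: (28834, 1487)  from 2·(12953,668) + (2928,151)
step 10: (70621, 3642)  from 2·(28834,1487) + (12953,668)
step 11: (99455, 5129)  from 1·(70621,3642) + (28834,1487)
step 12: (368986, 19029)  from 3·(99455,5129) + (70621,3642)
step 13: (468441, 24158)  from 1·(368986,19029) + (99455,5129)
step 14: (837427, 43187)  from 1·(468441,24158) + (368986,19029)
step 15: (2143295, 110532)  from 2·(837427,43187) + (468441,24158)
→ (2143295, 110532).  Check: 2143295²=4593713457025, 376·110532²=4593713457024, difference 1.
k=2:  x_2 = 2143295·2143295+376·110532·110532 = 9187426914049,  y_2 = 2143295·110532+110532·2143295 = 473805365880
k=3:  x_3 = 2143295·9187426914049+376·110532·473805365880 = 39382732335491159615,  y_3 = 2143295·473805365880+110532·9187426914049 = 2031009343327438668

2143295 110532
9187426914049 473805365880
39382732335491159615 2031009343327438668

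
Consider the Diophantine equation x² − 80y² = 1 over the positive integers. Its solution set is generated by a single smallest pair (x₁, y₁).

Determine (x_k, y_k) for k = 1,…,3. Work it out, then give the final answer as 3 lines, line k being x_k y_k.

d=80: √d = [8; 1,16] (ℓ=2, even), read p_1/q_1
a_0=8:  p_0=8·1+0=8,  q_0=8·0+1=1
a_1=1:  p_1=1·8+1=9,  q_1=1·1+0=1
(x₁, y₁) = (9, 1);  9² − 80·1² = 1 ✓
k=2:  x_2 = 9·9+80·1·1 = 161,  y_2 = 9·1+1·9 = 18
k=3:  x_3 = 9·161+80·1·18 = 2889,  y_3 = 9·18+1·161 = 323

9 1
161 18
2889 323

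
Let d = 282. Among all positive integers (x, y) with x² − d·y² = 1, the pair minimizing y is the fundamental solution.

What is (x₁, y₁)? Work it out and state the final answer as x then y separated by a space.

√282 = [16; 1,3,1,4,1,3,1,32, …], period ℓ=8 (even) → k=7
step 0: (16, 1)  from 16·(1,0) + (0,1)
step 1: (17, 1)  from 1·(16,1) + (1,0)
step 2: (67, 4)  from 3·(17,1) + (16,1)
step 3: (84, 5)  from 1·(67,4) + (17,1)
step 4: (403, 24)  from 4·(84,5) + (67,4)
step 5: (487, 29)  from 1·(403,24) + (84,5)
step 6: (1864, 111)  from 3·(487,29) + (403,24)
step 7: (2351, 140)  from 1·(1864,111) + (487,29)
fundamental: x₁=2351, y₁=140  (since 5527201 − 282·19600 = 1)

2351 140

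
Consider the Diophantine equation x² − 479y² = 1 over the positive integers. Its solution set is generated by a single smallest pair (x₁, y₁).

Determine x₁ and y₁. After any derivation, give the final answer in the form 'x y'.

2989440 136591

√479 = [21; 1,7,1,3,2,21,2,3,1,7,1,42, …], period ℓ=12 (even) → k=11
i=0: a=21 ⇒ p=21, q=1
…
i=3: a=1 ⇒ p=197, q=9
i=4: a=3 ⇒ p=766, q=35
i=5: a=2 ⇒ p=1729, q=79
i=6: a=21 ⇒ p=37075, q=1694
…
i=8: a=3 ⇒ p=264712, q=12095
i=9: a=1 ⇒ p=340591, q=15562
i=10: a=7 ⇒ p=2648849, q=121029
i=11: a=1 ⇒ p=2989440, q=136591
(x₁, y₁) = (2989440, 136591);  2989440² − 479·136591² = 1 ✓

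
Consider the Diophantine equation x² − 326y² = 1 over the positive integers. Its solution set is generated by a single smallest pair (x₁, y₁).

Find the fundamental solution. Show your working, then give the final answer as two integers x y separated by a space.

325 18

√326 → a₀=18, period (18,36); ℓ=2 even so k=1
i=0: a=18 ⇒ p=18, q=1
i=1: a=18 ⇒ p=325, q=18
(x₁, y₁) = (325, 18);  325² − 326·18² = 1 ✓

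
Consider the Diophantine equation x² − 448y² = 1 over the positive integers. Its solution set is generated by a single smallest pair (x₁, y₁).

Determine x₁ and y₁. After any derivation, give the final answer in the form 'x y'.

127 6

√448 = [21; 6,42, …], period ℓ=2 (even) → k=1
a_0=21:  p_0=21·1+0=21,  q_0=21·0+1=1
a_1=6:  p_1=6·21+1=127,  q_1=6·1+0=6
(x₁, y₁) = (127, 6);  127² − 448·6² = 1 ✓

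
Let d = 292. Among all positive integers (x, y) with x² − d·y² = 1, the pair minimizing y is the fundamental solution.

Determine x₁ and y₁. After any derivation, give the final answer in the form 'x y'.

2281249 133500

[17; 11,2,1,3,8,3,1,2,11,34] for √292; ℓ=10 ⇒ convergent index 9
i=0: a=17 ⇒ p=17, q=1
i=1: a=11 ⇒ p=188, q=11
…
i=8: a=2 ⇒ p=200767, q=11749
i=9: a=11 ⇒ p=2281249, q=133500
fundamental: x₁=2281249, y₁=133500  (since 5204097000001 − 292·17822250000 = 1)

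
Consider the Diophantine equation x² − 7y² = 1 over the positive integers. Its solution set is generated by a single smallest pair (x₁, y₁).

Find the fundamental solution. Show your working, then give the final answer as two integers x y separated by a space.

8 3

√7 → a₀=2, period (1,1,1,4); ℓ=4 even so k=3
i=0: a=2 ⇒ p=2, q=1
…
i=2: a=1 ⇒ p=5, q=2
i=3: a=1 ⇒ p=8, q=3
→ (8, 3).  Check: 8²=64, 7·3²=63, difference 1.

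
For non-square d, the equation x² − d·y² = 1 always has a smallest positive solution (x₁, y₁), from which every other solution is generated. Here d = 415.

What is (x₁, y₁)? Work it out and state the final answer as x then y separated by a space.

18412804 903849

d=415: √d = [20; 2,1,2,4,6,…,1,2,40] (ℓ=16, even), read p_15/q_15
a_0=20:  p_0=20·1+0=20,  q_0=20·0+1=1
…
a_2=1:  p_2=1·41+20=61,  q_2=1·2+1=3
a_3=2:  p_3=2·61+41=163,  q_3=2·3+2=8
…
a_5=6:  p_5=6·713+163=4441,  q_5=6·35+8=218
a_6=1:  p_6=1·4441+713=5154,  q_6=1·218+35=253
a_7=1:  p_7=1·5154+4441=9595,  q_7=1·253+218=471
…
a_9=1:  p_9=1·33939+9595=43534,  q_9=1·1666+471=2137
a_10=1:  p_10=1·43534+33939=77473,  q_10=1·2137+1666=3803
a_11=6:  p_11=6·77473+43534=508372,  q_11=6·3803+2137=24955
a_12=4:  p_12=4·508372+77473=2110961,  q_12=4·24955+3803=103623
a_13=2:  p_13=2·2110961+508372=4730294,  q_13=2·103623+24955=232201
a_14=1:  p_14=1·4730294+2110961=6841255,  q_14=1·232201+103623=335824
a_15=2:  p_15=2·6841255+4730294=18412804,  q_15=2·335824+232201=903849
→ (18412804, 903849).  Check: 18412804²=339031351142416, 415·903849²=339031351142415, difference 1.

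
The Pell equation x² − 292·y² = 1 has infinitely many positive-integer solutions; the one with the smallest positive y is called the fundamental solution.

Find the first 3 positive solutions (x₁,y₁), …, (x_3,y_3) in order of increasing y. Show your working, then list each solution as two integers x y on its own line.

[17; 11,2,1,3,8,3,1,2,11,34] for √292; ℓ=10 ⇒ convergent index 9
i=0: a=17 ⇒ p=17, q=1
…
i=4: a=3 ⇒ p=2136, q=125
i=5: a=8 ⇒ p=17669, q=1034
…
i=7: a=1 ⇒ p=72812, q=4261
i=8: a=2 ⇒ p=200767, q=11749
i=9: a=11 ⇒ p=2281249, q=133500
fundamental: x₁=2281249, y₁=133500  (since 5204097000001 − 292·17822250000 = 1)
k=2:  x_2 = 2281249·2281249+292·133500·133500 = 10408194000001,  y_2 = 2281249·133500+133500·2281249 = 609093483000
k=3:  x_3 = 2281249·10408194000001+292·133500·609093483000 = 47487364308614281249,  y_3 = 2281249·609093483000+133500·10408194000001 = 2778987798000400500

2281249 133500
10408194000001 609093483000
47487364308614281249 2778987798000400500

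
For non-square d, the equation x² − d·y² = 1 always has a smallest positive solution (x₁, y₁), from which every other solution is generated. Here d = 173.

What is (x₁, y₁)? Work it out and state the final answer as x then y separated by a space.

d=173: √d = [13; 6,1,1,6,26] (ℓ=5, odd), read p_9/q_9
k=0  a_k=13  p_k/q_k = 13/1
…
k=2  a_k=1  p_k/q_k = 92/7
k=3  a_k=1  p_k/q_k = 171/13
k=4  a_k=6  p_k/q_k = 1118/85
k=5  a_k=26  p_k/q_k = 29239/2223
k=6  a_k=6  p_k/q_k = 176552/13423
…
k=8  a_k=1  p_k/q_k = 382343/29069
k=9  a_k=6  p_k/q_k = 2499849/190060
fundamental: x₁=2499849, y₁=190060  (since 6249245022801 − 173·36122803600 = 1)

2499849 190060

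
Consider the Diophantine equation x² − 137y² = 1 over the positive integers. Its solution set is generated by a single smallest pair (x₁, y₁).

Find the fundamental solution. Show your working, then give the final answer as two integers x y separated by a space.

√137 → a₀=11, period (1,2,2,1,1,2,2,1,22); ℓ=9 odd so k=17
step 0: (11, 1)  from 11·(1,0) + (0,1)
…
step 4: (117, 10)  from 1·(82,7) + (35,3)
step 5: (199, 17)  from 1·(117,10) + (82,7)
step 6: (515, 44)  from 2·(199,17) + (117,10)
step 7: (1229, 105)  from 2·(515,44) + (199,17)
step 8: (1744, 149)  from 1·(1229,105) + (515,44)
step 9: (39597, 3383)  from 22·(1744,149) + (1229,105)
step 10: (41341, 3532)  from 1·(39597,3383) + (1744,149)
step 11: (122279, 10447)  from 2·(41341,3532) + (39597,3383)
step 12: (285899, 24426)  from 2·(122279,10447) + (41341,3532)
step 13: (408178, 34873)  from 1·(285899,24426) + (122279,10447)
step 14: (694077, 59299)  from 1·(408178,34873) + (285899,24426)
step 15: (1796332, 153471)  from 2·(694077,59299) + (408178,34873)
step 16: (4286741, 366241)  from 2·(1796332,153471) + (694077,59299)
step 17: (6083073, 519712)  from 1·(4286741,366241) + (1796332,153471)
→ (6083073, 519712).  Check: 6083073²=37003777123329, 137·519712²=37003777123328, difference 1.

6083073 519712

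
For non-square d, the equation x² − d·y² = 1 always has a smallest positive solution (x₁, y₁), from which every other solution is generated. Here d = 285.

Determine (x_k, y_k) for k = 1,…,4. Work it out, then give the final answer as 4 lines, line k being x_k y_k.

[16; 1,7,2,7,1,32] for √285; ℓ=6 ⇒ convergent index 5
i=0: a=16 ⇒ p=16, q=1
…
i=3: a=2 ⇒ p=287, q=17
i=4: a=7 ⇒ p=2144, q=127
i=5: a=1 ⇒ p=2431, q=144
(x₁, y₁) = (2431, 144);  2431² − 285·144² = 1 ✓
k=2:  x_2 = 2431·2431+285·144·144 = 11819521,  y_2 = 2431·144+144·2431 = 700128
k=3:  x_3 = 2431·11819521+285·144·700128 = 57466508671,  y_3 = 2431·700128+144·11819521 = 3404022192
k=4:  x_4 = 2431·57466508671+285·144·3404022192 = 279402153338881,  y_4 = 2431·3404022192+144·57466508671 = 16550355197376

2431 144
11819521 700128
57466508671 3404022192
279402153338881 16550355197376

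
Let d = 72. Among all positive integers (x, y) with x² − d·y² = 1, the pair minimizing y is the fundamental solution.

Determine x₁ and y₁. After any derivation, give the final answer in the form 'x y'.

17 2

√72 = [8; 2,16, …], period ℓ=2 (even) → k=1
step 0: (8, 1)  from 8·(1,0) + (0,1)
step 1: (17, 2)  from 2·(8,1) + (1,0)
(x₁, y₁) = (17, 2);  17² − 72·2² = 1 ✓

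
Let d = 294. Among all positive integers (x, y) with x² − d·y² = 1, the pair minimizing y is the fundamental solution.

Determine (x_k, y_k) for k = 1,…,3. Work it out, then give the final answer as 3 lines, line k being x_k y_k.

4801 280
46099201 2688560
442644523201 25815552840

d=294: √d = [17; 6,1,4,1,6,34] (ℓ=6, even), read p_5/q_5
step 0: (17, 1)  from 17·(1,0) + (0,1)
step 1: (103, 6)  from 6·(17,1) + (1,0)
…
step 3: (583, 34)  from 4·(120,7) + (103,6)
step 4: (703, 41)  from 1·(583,34) + (120,7)
step 5: (4801, 280)  from 6·(703,41) + (583,34)
fundamental: x₁=4801, y₁=280  (since 23049601 − 294·78400 = 1)
(4801+280√294)^2 = 46099201 + 2688560√294
(4801+280√294)^3 = 442644523201 + 25815552840√294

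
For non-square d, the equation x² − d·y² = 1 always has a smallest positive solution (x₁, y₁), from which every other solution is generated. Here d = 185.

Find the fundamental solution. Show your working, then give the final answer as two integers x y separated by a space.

d=185: √d = [13; 1,1,1,1,26] (ℓ=5, odd), read p_9/q_9
k=0  a_k=13  p_k/q_k = 13/1
…
k=2  a_k=1  p_k/q_k = 27/2
k=3  a_k=1  p_k/q_k = 41/3
…
k=8  a_k=1  p_k/q_k = 5563/409
k=9  a_k=1  p_k/q_k = 9249/680
fundamental: x₁=9249, y₁=680  (since 85544001 − 185·462400 = 1)

9249 680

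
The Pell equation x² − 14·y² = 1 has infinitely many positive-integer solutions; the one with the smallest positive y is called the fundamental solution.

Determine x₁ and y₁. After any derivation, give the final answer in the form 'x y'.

[3; 1,2,1,6] for √14; ℓ=4 ⇒ convergent index 3
step 0: (3, 1)  from 3·(1,0) + (0,1)
…
step 2: (11, 3)  from 2·(4,1) + (3,1)
step 3: (15, 4)  from 1·(11,3) + (4,1)
(x₁, y₁) = (15, 4);  15² − 14·4² = 1 ✓

15 4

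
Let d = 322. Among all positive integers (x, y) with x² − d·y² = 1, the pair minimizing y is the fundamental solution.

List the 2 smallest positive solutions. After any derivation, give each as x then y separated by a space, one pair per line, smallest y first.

[17; 1,16,1,34] for √322; ℓ=4 ⇒ convergent index 3
k=0  a_k=17  p_k/q_k = 17/1
k=1  a_k=1  p_k/q_k = 18/1
k=2  a_k=16  p_k/q_k = 305/17
k=3  a_k=1  p_k/q_k = 323/18
→ (323, 18).  Check: 323²=104329, 322·18²=104328, difference 1.
(x_2, y_2) = (323·323 + 322·18·18, 323·18 + 18·323) = (208657, 11628)

323 18
208657 11628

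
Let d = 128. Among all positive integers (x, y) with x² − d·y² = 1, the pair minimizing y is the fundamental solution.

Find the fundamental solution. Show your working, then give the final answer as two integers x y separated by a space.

√128 = [11; 3,5,3,22, …], period ℓ=4 (even) → k=3
k=0  a_k=11  p_k/q_k = 11/1
k=1  a_k=3  p_k/q_k = 34/3
k=2  a_k=5  p_k/q_k = 181/16
k=3  a_k=3  p_k/q_k = 577/51
→ (577, 51).  Check: 577²=332929, 128·51²=332928, difference 1.

577 51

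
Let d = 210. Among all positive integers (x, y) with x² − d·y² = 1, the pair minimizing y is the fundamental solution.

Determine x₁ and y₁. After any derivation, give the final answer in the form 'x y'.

29 2

√210 = [14; 2,28, …], period ℓ=2 (even) → k=1
i=0: a=14 ⇒ p=14, q=1
i=1: a=2 ⇒ p=29, q=2
(x₁, y₁) = (29, 2);  29² − 210·2² = 1 ✓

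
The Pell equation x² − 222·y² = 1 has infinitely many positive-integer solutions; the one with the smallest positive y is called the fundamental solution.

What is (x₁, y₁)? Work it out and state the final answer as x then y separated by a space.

149 10

√222 → a₀=14, period (1,8,1,28); ℓ=4 even so k=3
i=0: a=14 ⇒ p=14, q=1
…
i=2: a=8 ⇒ p=134, q=9
i=3: a=1 ⇒ p=149, q=10
fundamental: x₁=149, y₁=10  (since 22201 − 222·100 = 1)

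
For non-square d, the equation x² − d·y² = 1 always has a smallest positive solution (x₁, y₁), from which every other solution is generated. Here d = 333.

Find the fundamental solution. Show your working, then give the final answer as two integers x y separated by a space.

[18; 4,36] for √333; ℓ=2 ⇒ convergent index 1
step 0: (18, 1)  from 18·(1,0) + (0,1)
step 1: (73, 4)  from 4·(18,1) + (1,0)
fundamental: x₁=73, y₁=4  (since 5329 − 333·16 = 1)

73 4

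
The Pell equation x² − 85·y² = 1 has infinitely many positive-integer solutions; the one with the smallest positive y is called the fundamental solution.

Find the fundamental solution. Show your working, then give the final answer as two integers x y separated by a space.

[9; 4,1,1,4,18] for √85; ℓ=5 ⇒ convergent index 9
i=0: a=9 ⇒ p=9, q=1
i=1: a=4 ⇒ p=37, q=4
i=2: a=1 ⇒ p=46, q=5
…
i=4: a=4 ⇒ p=378, q=41
i=5: a=18 ⇒ p=6887, q=747
i=6: a=4 ⇒ p=27926, q=3029
i=7: a=1 ⇒ p=34813, q=3776
i=8: a=1 ⇒ p=62739, q=6805
i=9: a=4 ⇒ p=285769, q=30996
fundamental: x₁=285769, y₁=30996  (since 81663921361 − 85·960752016 = 1)

285769 30996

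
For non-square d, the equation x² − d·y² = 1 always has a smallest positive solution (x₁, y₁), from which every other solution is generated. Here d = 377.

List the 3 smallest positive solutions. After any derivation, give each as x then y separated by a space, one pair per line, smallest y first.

233 12
108577 5592
50596649 2605860

d=377: √d = [19; 2,2,2,38] (ℓ=4, even), read p_3/q_3
k=0  a_k=19  p_k/q_k = 19/1
k=1  a_k=2  p_k/q_k = 39/2
k=2  a_k=2  p_k/q_k = 97/5
k=3  a_k=2  p_k/q_k = 233/12
→ (233, 12).  Check: 233²=54289, 377·12²=54288, difference 1.
n=2: (233,12)∘(233,12) = (233·233+377·12·12, 233·12+12·233) = (108577,5592)
n=3: (108577,5592)∘(233,12) = (233·108577+377·12·5592, 233·5592+12·108577) = (50596649,2605860)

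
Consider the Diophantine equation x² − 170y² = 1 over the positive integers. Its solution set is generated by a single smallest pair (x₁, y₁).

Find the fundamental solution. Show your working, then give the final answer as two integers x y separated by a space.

[13; 26] for √170; ℓ=1 ⇒ convergent index 1
i=0: a=13 ⇒ p=13, q=1
i=1: a=26 ⇒ p=339, q=26
→ (339, 26).  Check: 339²=114921, 170·26²=114920, difference 1.

339 26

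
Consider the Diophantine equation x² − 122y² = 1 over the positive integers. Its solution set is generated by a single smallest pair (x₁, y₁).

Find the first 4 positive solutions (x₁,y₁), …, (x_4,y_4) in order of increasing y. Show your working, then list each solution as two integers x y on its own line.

243 22
118097 10692
57394899 5196290
27893802817 2525386248

[11; 22] for √122; ℓ=1 ⇒ convergent index 1
a_0=11:  p_0=11·1+0=11,  q_0=11·0+1=1
a_1=22:  p_1=22·11+1=243,  q_1=22·1+0=22
fundamental: x₁=243, y₁=22  (since 59049 − 122·484 = 1)
n=2: (243,22)∘(243,22) = (243·243+122·22·22, 243·22+22·243) = (118097,10692)
n=3: (118097,10692)∘(243,22) = (243·118097+122·22·10692, 243·10692+22·118097) = (57394899,5196290)
n=4: (57394899,5196290)∘(243,22) = (243·57394899+122·22·5196290, 243·5196290+22·57394899) = (27893802817,2525386248)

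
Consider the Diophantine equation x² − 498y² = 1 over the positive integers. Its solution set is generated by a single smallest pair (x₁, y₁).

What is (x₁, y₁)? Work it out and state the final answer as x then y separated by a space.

179777 8056

[22; 3,6,22,6,3,44] for √498; ℓ=6 ⇒ convergent index 5
a_0=22:  p_0=22·1+0=22,  q_0=22·0+1=1
a_1=3:  p_1=3·22+1=67,  q_1=3·1+0=3
a_2=6:  p_2=6·67+22=424,  q_2=6·3+1=19
a_3=22:  p_3=22·424+67=9395,  q_3=22·19+3=421
a_4=6:  p_4=6·9395+424=56794,  q_4=6·421+19=2545
a_5=3:  p_5=3·56794+9395=179777,  q_5=3·2545+421=8056
→ (179777, 8056).  Check: 179777²=32319769729, 498·8056²=32319769728, difference 1.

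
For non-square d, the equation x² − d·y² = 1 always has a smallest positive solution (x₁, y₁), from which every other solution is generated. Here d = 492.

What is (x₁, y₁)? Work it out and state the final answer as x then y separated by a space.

√492 → a₀=22, period (5,1,1,10,1,1,5,44); ℓ=8 even so k=7
step 0: (22, 1)  from 22·(1,0) + (0,1)
…
step 3: (244, 11)  from 1·(133,6) + (111,5)
…
step 6: (5390, 243)  from 1·(2817,127) + (2573,116)
step 7: (29767, 1342)  from 5·(5390,243) + (2817,127)
(x₁, y₁) = (29767, 1342);  29767² − 492·1342² = 1 ✓

29767 1342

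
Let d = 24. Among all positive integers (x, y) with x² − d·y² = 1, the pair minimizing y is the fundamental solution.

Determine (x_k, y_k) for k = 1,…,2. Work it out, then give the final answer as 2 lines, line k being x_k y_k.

5 1
49 10

√24 = [4; 1,8, …], period ℓ=2 (even) → k=1
a_0=4:  p_0=4·1+0=4,  q_0=4·0+1=1
a_1=1:  p_1=1·4+1=5,  q_1=1·1+0=1
→ (5, 1).  Check: 5²=25, 24·1²=24, difference 1.
(x_2, y_2) = (5·5 + 24·1·1, 5·1 + 1·5) = (49, 10)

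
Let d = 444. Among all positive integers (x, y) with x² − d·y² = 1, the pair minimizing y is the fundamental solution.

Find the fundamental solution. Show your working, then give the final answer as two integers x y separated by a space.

295 14

[21; 14,42] for √444; ℓ=2 ⇒ convergent index 1
k=0  a_k=21  p_k/q_k = 21/1
k=1  a_k=14  p_k/q_k = 295/14
fundamental: x₁=295, y₁=14  (since 87025 − 444·196 = 1)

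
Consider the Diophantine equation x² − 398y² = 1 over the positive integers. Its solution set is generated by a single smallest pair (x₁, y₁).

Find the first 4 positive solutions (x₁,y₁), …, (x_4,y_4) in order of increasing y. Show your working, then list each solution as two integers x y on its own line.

399 20
318401 15960
254083599 12736060
202758393601 10163359920

d=398: √d = [19; 1,18,1,38] (ℓ=4, even), read p_3/q_3
i=0: a=19 ⇒ p=19, q=1
i=1: a=1 ⇒ p=20, q=1
i=2: a=18 ⇒ p=379, q=19
i=3: a=1 ⇒ p=399, q=20
(x₁, y₁) = (399, 20);  399² − 398·20² = 1 ✓
n=2: (399,20)∘(399,20) = (399·399+398·20·20, 399·20+20·399) = (318401,15960)
n=3: (318401,15960)∘(399,20) = (399·318401+398·20·15960, 399·15960+20·318401) = (254083599,12736060)
n=4: (254083599,12736060)∘(399,20) = (399·254083599+398·20·12736060, 399·12736060+20·254083599) = (202758393601,10163359920)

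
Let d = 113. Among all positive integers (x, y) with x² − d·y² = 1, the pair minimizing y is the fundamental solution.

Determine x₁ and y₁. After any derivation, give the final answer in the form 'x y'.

√113 → a₀=10, period (1,1,1,2,2,1,1,1,20); ℓ=9 odd so k=17
k=0  a_k=10  p_k/q_k = 10/1
k=1  a_k=1  p_k/q_k = 11/1
k=2  a_k=1  p_k/q_k = 21/2
…
k=7  a_k=1  p_k/q_k = 489/46
k=8  a_k=1  p_k/q_k = 776/73
k=9  a_k=20  p_k/q_k = 16009/1506
k=10  a_k=1  p_k/q_k = 16785/1579
k=11  a_k=1  p_k/q_k = 32794/3085
…
k=14  a_k=2  p_k/q_k = 313483/29490
k=15  a_k=1  p_k/q_k = 445435/41903
k=16  a_k=1  p_k/q_k = 758918/71393
k=17  a_k=1  p_k/q_k = 1204353/113296
→ (1204353, 113296).  Check: 1204353²=1450466148609, 113·113296²=1450466148608, difference 1.

1204353 113296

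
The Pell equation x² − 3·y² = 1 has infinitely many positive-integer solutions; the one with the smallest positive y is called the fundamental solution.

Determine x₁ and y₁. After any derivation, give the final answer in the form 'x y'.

2 1

√3 = [1; 1,2, …], period ℓ=2 (even) → k=1
step 0: (1, 1)  from 1·(1,0) + (0,1)
step 1: (2, 1)  from 1·(1,1) + (1,0)
(x₁, y₁) = (2, 1);  2² − 3·1² = 1 ✓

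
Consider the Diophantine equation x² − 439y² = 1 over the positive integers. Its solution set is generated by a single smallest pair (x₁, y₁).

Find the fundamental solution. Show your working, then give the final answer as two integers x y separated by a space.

√439 → a₀=20, period (1,19,1,40); ℓ=4 even so k=3
a_0=20:  p_0=20·1+0=20,  q_0=20·0+1=1
a_1=1:  p_1=1·20+1=21,  q_1=1·1+0=1
a_2=19:  p_2=19·21+20=419,  q_2=19·1+1=20
a_3=1:  p_3=1·419+21=440,  q_3=1·20+1=21
fundamental: x₁=440, y₁=21  (since 193600 − 439·441 = 1)

440 21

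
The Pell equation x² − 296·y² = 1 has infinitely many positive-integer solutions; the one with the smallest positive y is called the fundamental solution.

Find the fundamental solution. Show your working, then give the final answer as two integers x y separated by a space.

[17; 4,1,7,1,4,34] for √296; ℓ=6 ⇒ convergent index 5
a_0=17:  p_0=17·1+0=17,  q_0=17·0+1=1
a_1=4:  p_1=4·17+1=69,  q_1=4·1+0=4
a_2=1:  p_2=1·69+17=86,  q_2=1·4+1=5
a_3=7:  p_3=7·86+69=671,  q_3=7·5+4=39
a_4=1:  p_4=1·671+86=757,  q_4=1·39+5=44
a_5=4:  p_5=4·757+671=3699,  q_5=4·44+39=215
(x₁, y₁) = (3699, 215);  3699² − 296·215² = 1 ✓

3699 215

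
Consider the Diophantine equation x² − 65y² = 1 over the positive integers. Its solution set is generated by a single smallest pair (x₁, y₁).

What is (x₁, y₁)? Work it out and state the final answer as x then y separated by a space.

√65 → a₀=8, period (16); ℓ=1 odd so k=1
a_0=8:  p_0=8·1+0=8,  q_0=8·0+1=1
a_1=16:  p_1=16·8+1=129,  q_1=16·1+0=16
(x₁, y₁) = (129, 16);  129² − 65·16² = 1 ✓

129 16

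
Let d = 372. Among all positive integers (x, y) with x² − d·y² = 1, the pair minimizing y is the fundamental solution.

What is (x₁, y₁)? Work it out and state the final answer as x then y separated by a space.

d=372: √d = [19; 3,2,12,2,3,38] (ℓ=6, even), read p_5/q_5
i=0: a=19 ⇒ p=19, q=1
…
i=4: a=2 ⇒ p=3491, q=181
i=5: a=3 ⇒ p=12151, q=630
(x₁, y₁) = (12151, 630);  12151² − 372·630² = 1 ✓

12151 630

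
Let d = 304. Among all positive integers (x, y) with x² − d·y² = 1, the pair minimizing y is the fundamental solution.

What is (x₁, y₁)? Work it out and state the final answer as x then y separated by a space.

√304 → a₀=17, period (2,3,2,1,1,1,1,1,2,3,2,34); ℓ=12 even so k=11
step 0: (17, 1)  from 17·(1,0) + (0,1)
step 1: (35, 2)  from 2·(17,1) + (1,0)
step 2: (122, 7)  from 3·(35,2) + (17,1)
step 3: (279, 16)  from 2·(122,7) + (35,2)
step 4: (401, 23)  from 1·(279,16) + (122,7)
step 5: (680, 39)  from 1·(401,23) + (279,16)
…
step 7: (1761, 101)  from 1·(1081,62) + (680,39)
…
step 9: (7445, 427)  from 2·(2842,163) + (1761,101)
step 10: (25177, 1444)  from 3·(7445,427) + (2842,163)
step 11: (57799, 3315)  from 2·(25177,1444) + (7445,427)
(x₁, y₁) = (57799, 3315);  57799² − 304·3315² = 1 ✓

57799 3315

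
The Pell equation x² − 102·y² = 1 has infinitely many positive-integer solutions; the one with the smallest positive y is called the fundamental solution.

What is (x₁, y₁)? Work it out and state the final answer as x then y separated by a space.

√102 = [10; 10,20, …], period ℓ=2 (even) → k=1
k=0  a_k=10  p_k/q_k = 10/1
k=1  a_k=10  p_k/q_k = 101/10
fundamental: x₁=101, y₁=10  (since 10201 − 102·100 = 1)

101 10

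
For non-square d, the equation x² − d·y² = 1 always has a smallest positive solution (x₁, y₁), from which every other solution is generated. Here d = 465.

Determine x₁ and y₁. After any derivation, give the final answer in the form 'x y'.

15871 736

[21; 1,1,3,2,2,2,3,1,1,42] for √465; ℓ=10 ⇒ convergent index 9
a_0=21:  p_0=21·1+0=21,  q_0=21·0+1=1
a_1=1:  p_1=1·21+1=22,  q_1=1·1+0=1
…
a_8=1:  p_8=1·6922+2027=8949,  q_8=1·321+94=415
a_9=1:  p_9=1·8949+6922=15871,  q_9=1·415+321=736
→ (15871, 736).  Check: 15871²=251888641, 465·736²=251888640, difference 1.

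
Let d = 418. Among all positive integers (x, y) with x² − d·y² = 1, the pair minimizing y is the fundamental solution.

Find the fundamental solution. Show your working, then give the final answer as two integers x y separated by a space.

d=418: √d = [20; 2,4,20,4,2,40] (ℓ=6, even), read p_5/q_5
k=0  a_k=20  p_k/q_k = 20/1
…
k=4  a_k=4  p_k/q_k = 15068/737
k=5  a_k=2  p_k/q_k = 33857/1656
(x₁, y₁) = (33857, 1656);  33857² − 418·1656² = 1 ✓

33857 1656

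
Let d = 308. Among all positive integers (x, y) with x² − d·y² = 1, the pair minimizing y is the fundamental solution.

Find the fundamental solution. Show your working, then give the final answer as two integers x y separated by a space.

√308 → a₀=17, period (1,1,4,1,1,34); ℓ=6 even so k=5
a_0=17:  p_0=17·1+0=17,  q_0=17·0+1=1
a_1=1:  p_1=1·17+1=18,  q_1=1·1+0=1
…
a_4=1:  p_4=1·158+35=193,  q_4=1·9+2=11
a_5=1:  p_5=1·193+158=351,  q_5=1·11+9=20
fundamental: x₁=351, y₁=20  (since 123201 − 308·400 = 1)

351 20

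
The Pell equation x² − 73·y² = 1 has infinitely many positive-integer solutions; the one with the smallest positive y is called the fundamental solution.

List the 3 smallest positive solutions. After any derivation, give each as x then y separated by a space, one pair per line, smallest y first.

√73 = [8; 1,1,5,5,1,1,16, …], period ℓ=7 (odd) → k=13
k=0  a_k=8  p_k/q_k = 8/1
k=1  a_k=1  p_k/q_k = 9/1
k=2  a_k=1  p_k/q_k = 17/2
…
k=4  a_k=5  p_k/q_k = 487/57
…
k=6  a_k=1  p_k/q_k = 1068/125
k=7  a_k=16  p_k/q_k = 17669/2068
k=8  a_k=1  p_k/q_k = 18737/2193
k=9  a_k=1  p_k/q_k = 36406/4261
k=10  a_k=5  p_k/q_k = 200767/23498
k=11  a_k=5  p_k/q_k = 1040241/121751
k=12  a_k=1  p_k/q_k = 1241008/145249
k=13  a_k=1  p_k/q_k = 2281249/267000
fundamental: x₁=2281249, y₁=267000  (since 5204097000001 − 73·71289000000 = 1)
(2281249+267000√73)^2 = 10408194000001 + 1218186966000√73
(2281249+267000√73)^3 = 47487364308614281249 + 5557975596000801000√73

2281249 267000
10408194000001 1218186966000
47487364308614281249 5557975596000801000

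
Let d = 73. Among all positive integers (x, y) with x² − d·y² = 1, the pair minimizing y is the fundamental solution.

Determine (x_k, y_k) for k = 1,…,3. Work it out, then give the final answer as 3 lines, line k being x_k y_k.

d=73: √d = [8; 1,1,5,5,1,1,16] (ℓ=7, odd), read p_13/q_13
i=0: a=8 ⇒ p=8, q=1
i=1: a=1 ⇒ p=9, q=1
…
i=5: a=1 ⇒ p=581, q=68
…
i=7: a=16 ⇒ p=17669, q=2068
…
i=12: a=1 ⇒ p=1241008, q=145249
i=13: a=1 ⇒ p=2281249, q=267000
fundamental: x₁=2281249, y₁=267000  (since 5204097000001 − 73·71289000000 = 1)
(2281249+267000√73)^2 = 10408194000001 + 1218186966000√73
(2281249+267000√73)^3 = 47487364308614281249 + 5557975596000801000√73

2281249 267000
10408194000001 1218186966000
47487364308614281249 5557975596000801000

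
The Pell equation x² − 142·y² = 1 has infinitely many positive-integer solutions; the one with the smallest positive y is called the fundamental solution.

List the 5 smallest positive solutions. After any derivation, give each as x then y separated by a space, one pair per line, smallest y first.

√142 = [11; 1,10,1,22, …], period ℓ=4 (even) → k=3
k=0  a_k=11  p_k/q_k = 11/1
k=1  a_k=1  p_k/q_k = 12/1
k=2  a_k=10  p_k/q_k = 131/11
k=3  a_k=1  p_k/q_k = 143/12
(x₁, y₁) = (143, 12);  143² − 142·12² = 1 ✓
n=2: (143,12)∘(143,12) = (143·143+142·12·12, 143·12+12·143) = (40897,3432)
n=3: (40897,3432)∘(143,12) = (143·40897+142·12·3432, 143·3432+12·40897) = (11696399,981540)
n=4: (11696399,981540)∘(143,12) = (143·11696399+142·12·981540, 143·981540+12·11696399) = (3345129217,280717008)
n=5: (3345129217,280717008)∘(143,12) = (143·3345129217+142·12·280717008, 143·280717008+12·3345129217) = (956695259663,80284082748)

143 12
40897 3432
11696399 981540
3345129217 280717008
956695259663 80284082748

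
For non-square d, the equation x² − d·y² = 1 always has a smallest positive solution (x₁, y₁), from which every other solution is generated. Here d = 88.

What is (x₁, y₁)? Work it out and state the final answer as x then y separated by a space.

197 21

√88 = [9; 2,1,1,1,2,18, …], period ℓ=6 (even) → k=5
a_0=9:  p_0=9·1+0=9,  q_0=9·0+1=1
a_1=2:  p_1=2·9+1=19,  q_1=2·1+0=2
…
a_3=1:  p_3=1·28+19=47,  q_3=1·3+2=5
a_4=1:  p_4=1·47+28=75,  q_4=1·5+3=8
a_5=2:  p_5=2·75+47=197,  q_5=2·8+5=21
fundamental: x₁=197, y₁=21  (since 38809 − 88·441 = 1)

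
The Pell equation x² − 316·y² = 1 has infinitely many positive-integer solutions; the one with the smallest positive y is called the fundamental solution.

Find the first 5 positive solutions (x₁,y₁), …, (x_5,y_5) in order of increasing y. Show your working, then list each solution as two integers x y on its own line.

12799 720
327628801 18430560
8386642035199 471785474160
214681262489395201 12076764549117120
5495410948816896319999 309141018456514563600

√316 → a₀=17, period (1,3,2,8,2,3,1,34); ℓ=8 even so k=7
step 0: (17, 1)  from 17·(1,0) + (0,1)
step 1: (18, 1)  from 1·(17,1) + (1,0)
…
step 3: (160, 9)  from 2·(71,4) + (18,1)
…
step 6: (9937, 559)  from 3·(2862,161) + (1351,76)
step 7: (12799, 720)  from 1·(9937,559) + (2862,161)
fundamental: x₁=12799, y₁=720  (since 163814401 − 316·518400 = 1)
(12799+720√316)^2 = 327628801 + 18430560√316
(12799+720√316)^3 = 8386642035199 + 471785474160√316
(12799+720√316)^4 = 214681262489395201 + 12076764549117120√316
(12799+720√316)^5 = 5495410948816896319999 + 309141018456514563600√316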